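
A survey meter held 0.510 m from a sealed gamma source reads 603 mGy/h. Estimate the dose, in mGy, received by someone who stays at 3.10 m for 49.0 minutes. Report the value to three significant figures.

13.3 mGy

Since intensity falls as 1/r², rate at 3.10 m:
(0.510/3.10)² = 0.02707, so 603 × 0.02707 = 16.32 mGy/h.
Dose = rate × time = 16.32 mGy/h × 0.8167 h = 13.33 mGy.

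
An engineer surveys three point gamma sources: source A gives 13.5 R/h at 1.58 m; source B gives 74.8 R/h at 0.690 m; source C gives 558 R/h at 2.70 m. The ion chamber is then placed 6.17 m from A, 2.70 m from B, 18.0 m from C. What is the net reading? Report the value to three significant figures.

Each source contributes Iᵢ·(dᵢ/rᵢ)²; contributions add.
A: 13.5 × (1.58/6.17)² = 0.8853 R/h
B: 74.8 × (0.690/2.70)² = 4.885 R/h
C: 558 × (2.70/18.0)² = 12.56 R/h
Total = 0.8853 + 4.885 + 12.56 = 18.33 R/h.

18.3 R/h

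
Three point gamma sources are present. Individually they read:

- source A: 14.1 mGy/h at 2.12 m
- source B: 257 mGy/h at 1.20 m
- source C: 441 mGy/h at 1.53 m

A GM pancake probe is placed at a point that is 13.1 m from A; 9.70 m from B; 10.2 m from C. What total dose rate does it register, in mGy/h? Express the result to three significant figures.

Each source contributes Iᵢ·(dᵢ/rᵢ)²; contributions add.
A: 14.1 × (2.12/13.1)² = 0.3693 mGy/h
B: 257 × (1.20/9.70)² = 3.933 mGy/h
C: 441 × (1.53/10.2)² = 9.923 mGy/h
Total = 0.3693 + 3.933 + 9.923 = 14.23 mGy/h.

14.2 mGy/h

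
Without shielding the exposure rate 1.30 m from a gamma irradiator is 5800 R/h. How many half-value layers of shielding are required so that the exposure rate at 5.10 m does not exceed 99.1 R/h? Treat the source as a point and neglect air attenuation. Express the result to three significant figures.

At 5.10 m, distance alone gives (1.30/5.10)² = 0.06498, so 5800 × 0.06498 = 376.9 R/h.
Further attenuation needed: 376.9/99.1 = 3.803.
n = log₂(3.803) = 1.927 half-value layers.

1.93 half-value layers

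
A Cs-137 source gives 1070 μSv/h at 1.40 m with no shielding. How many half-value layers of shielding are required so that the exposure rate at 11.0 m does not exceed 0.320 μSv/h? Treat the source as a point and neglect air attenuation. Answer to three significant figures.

5.76 half-value layers

At 11.0 m, distance alone gives (1.40/11.0)² = 0.01620, so 1070 × 0.01620 = 17.33 μSv/h.
Further attenuation needed: 17.33/0.320 = 54.16.
n = log₂(54.16) = 5.759 half-value layers.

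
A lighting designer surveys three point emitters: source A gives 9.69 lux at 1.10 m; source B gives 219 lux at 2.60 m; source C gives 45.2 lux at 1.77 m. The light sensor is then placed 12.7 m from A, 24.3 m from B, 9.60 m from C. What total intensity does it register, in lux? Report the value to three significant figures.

Each source contributes Iᵢ·(dᵢ/rᵢ)²; contributions add.
A: 9.69 × (1.10/12.7)² = 0.07269 lux
B: 219 × (2.60/24.3)² = 2.507 lux
C: 45.2 × (1.77/9.60)² = 1.537 lux
Total = 0.07269 + 2.507 + 1.537 = 4.117 lux.

4.12 lux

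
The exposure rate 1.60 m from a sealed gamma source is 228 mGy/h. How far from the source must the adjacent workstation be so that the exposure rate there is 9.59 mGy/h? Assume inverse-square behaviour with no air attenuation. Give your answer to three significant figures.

7.80 m

By the inverse-square law, d₂ = d₁·√(I₁/I₂).
I₁/I₂ = 228/9.59 = 23.77, so d₂ = 1.60 × √23.77 = 7.801 m.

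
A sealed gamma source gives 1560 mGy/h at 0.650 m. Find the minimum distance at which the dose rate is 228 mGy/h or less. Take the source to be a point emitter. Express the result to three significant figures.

1.70 m

Using I₁d₁² = I₂d₂², d₂ = d₁·√(I₁/I₂).
I₁/I₂ = 1560/228 = 6.842, so d₂ = 0.650 × √6.842 = 1.700 m.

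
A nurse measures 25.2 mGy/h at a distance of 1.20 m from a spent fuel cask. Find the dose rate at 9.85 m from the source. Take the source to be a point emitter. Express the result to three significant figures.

Applying the 1/r² law, the rate at 9.85 m is
25.2 × (1.20/9.85)² = 25.2 × 0.01484 = 0.3740 mGy/h.

0.374 mGy/h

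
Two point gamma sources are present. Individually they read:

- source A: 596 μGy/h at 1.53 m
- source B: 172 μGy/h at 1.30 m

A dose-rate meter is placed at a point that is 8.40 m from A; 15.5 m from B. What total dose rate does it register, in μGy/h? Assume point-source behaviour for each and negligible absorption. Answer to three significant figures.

21.0 μGy/h

By superposition, sum each source's inverse-square contribution:
A: 596 × (1.53/8.40)² = 19.77 μGy/h
B: 172 × (1.30/15.5)² = 1.210 μGy/h
Total = 19.77 + 1.210 = 20.98 μGy/h.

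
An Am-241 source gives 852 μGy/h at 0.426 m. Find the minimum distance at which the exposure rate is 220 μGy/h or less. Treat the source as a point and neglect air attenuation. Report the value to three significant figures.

Applying the 1/r² law, d₂ = d₁·√(I₁/I₂).
I₁/I₂ = 852/220 = 3.873, so d₂ = 0.426 × √3.873 = 0.8384 m.

0.838 m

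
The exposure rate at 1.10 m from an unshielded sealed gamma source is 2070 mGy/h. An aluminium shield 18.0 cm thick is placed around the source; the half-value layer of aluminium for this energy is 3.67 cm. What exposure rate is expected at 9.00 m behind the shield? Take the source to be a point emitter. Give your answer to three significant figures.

Distance alone: 2070 × (1.10/9.00)² = 2070 × 0.01494 = 30.93 mGy/h.
Shield: 18.0/3.67 = 4.905 half-value layers → attenuation 2^(−4.905) = 0.03338.
Combined: 30.93 × 0.03338 = 1.032 mGy/h.

1.03 mGy/h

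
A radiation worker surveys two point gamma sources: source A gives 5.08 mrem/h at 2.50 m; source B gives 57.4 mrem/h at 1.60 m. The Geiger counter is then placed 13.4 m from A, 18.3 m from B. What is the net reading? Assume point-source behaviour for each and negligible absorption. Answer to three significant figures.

0.616 mrem/h

By superposition, sum each source's inverse-square contribution:
A: 5.08 × (2.50/13.4)² = 0.1768 mrem/h
B: 57.4 × (1.60/18.3)² = 0.4388 mrem/h
Total = 0.1768 + 0.4388 = 0.6156 mrem/h.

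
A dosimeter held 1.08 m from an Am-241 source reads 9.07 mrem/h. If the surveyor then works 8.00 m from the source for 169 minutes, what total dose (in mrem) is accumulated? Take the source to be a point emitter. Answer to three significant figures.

0.466 mrem

Since intensity falls as 1/r², rate at 8.00 m:
9.07 × (1.08/8.00)² = 9.07 × 0.01823 = 0.1653 mrem/h.
Dose = rate × time = 0.1653 mrem/h × 2.817 h = 0.4657 mrem.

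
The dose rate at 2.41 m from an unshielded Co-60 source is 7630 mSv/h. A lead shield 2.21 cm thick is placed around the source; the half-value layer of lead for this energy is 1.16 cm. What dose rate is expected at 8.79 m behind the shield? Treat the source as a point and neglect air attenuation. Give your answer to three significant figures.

153 mSv/h

Distance alone: 7630 × (2.41/8.79)² = 7630 × 0.07517 = 573.5 mSv/h.
Shield: 2.21/1.16 = 1.905 half-value layers → attenuation 2^(−1.905) = 0.2670.
Combined: 573.5 × 0.2670 = 153.1 mSv/h.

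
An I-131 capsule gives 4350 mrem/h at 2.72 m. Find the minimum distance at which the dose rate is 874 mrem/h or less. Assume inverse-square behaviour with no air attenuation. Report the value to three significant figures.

Using I₁d₁² = I₂d₂², d₂ = d₁·√(I₁/I₂).
I₁/I₂ = 4350/874 = 4.977, so d₂ = 2.72 × √4.977 = 6.068 m.

6.07 m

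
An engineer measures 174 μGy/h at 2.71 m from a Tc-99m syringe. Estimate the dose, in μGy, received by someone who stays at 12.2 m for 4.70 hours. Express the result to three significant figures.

Since intensity falls as 1/r², rate at 12.2 m:
(2.71/12.2)² = 0.04934, so 174 × 0.04934 = 8.585 μGy/h.
Dose = rate × time = 8.585 μGy/h × 4.700 h = 40.35 μGy.

40.4 μGy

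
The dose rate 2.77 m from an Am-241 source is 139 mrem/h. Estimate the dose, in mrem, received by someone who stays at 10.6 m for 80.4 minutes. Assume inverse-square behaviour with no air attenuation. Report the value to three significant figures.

Since intensity falls as 1/r², rate at 10.6 m:
(2.77/10.6)² = 0.06829, so 139 × 0.06829 = 9.492 mrem/h.
Dose = rate × time = 9.492 mrem/h × 1.340 h = 12.72 mrem.

12.7 mrem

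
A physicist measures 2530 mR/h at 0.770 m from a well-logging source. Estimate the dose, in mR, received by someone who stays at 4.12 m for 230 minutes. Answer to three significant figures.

339 mR

Intensity scales as (d₁/d₂)², so rate at 4.12 m:
2530 × (0.770/4.12)² = 2530 × 0.03493 = 88.37 mR/h.
Dose = rate × time = 88.37 mR/h × 3.833 h = 338.7 mR.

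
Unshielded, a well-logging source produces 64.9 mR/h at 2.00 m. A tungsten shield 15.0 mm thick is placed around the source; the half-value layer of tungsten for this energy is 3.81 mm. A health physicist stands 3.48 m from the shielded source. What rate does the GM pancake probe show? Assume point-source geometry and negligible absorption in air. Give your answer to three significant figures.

1.40 mR/h

Distance alone: 64.9 × (2.00/3.48)² = 64.9 × 0.3303 = 21.44 mR/h.
Shield: 15.0/3.81 = 3.937 half-value layers → attenuation 2^(−3.937) = 0.06529.
Combined: 21.44 × 0.06529 = 1.400 mR/h.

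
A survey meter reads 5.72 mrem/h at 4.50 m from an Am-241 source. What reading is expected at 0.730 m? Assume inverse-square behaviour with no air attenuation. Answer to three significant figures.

Using I₁d₁² = I₂d₂², the rate at 0.730 m is
(4.50/0.730)² = 38.00, so 5.72 × 38.00 = 217.4 mrem/h.

217 mrem/h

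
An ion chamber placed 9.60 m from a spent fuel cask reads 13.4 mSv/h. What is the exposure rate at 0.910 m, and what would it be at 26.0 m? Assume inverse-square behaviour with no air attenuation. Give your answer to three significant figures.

1490 mSv/h; 1.83 mSv/h

Using I₁d₁² = I₂d₂²,
At 0.910 m: 13.4 × (9.60/0.910)² = 13.4 × 111.3 = 1491 mSv/h
At 26.0 m: (0.910/26.0)² = 0.001225, so 1491 × 0.001225 = 1.826 mSv/h.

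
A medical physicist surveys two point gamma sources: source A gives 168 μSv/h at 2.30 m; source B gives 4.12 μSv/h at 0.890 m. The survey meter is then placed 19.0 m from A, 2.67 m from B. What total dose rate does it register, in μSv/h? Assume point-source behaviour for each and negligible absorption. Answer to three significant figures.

2.92 μSv/h

By superposition, sum each source's inverse-square contribution:
A: 168 × (2.30/19.0)² = 2.462 μSv/h
B: 4.12 × (0.890/2.67)² = 0.4578 μSv/h
Total = 2.462 + 0.4578 = 2.920 μSv/h.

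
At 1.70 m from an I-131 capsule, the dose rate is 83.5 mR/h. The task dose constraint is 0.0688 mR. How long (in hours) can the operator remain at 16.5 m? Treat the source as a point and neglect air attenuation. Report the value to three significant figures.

Applying the 1/r² law, rate at 16.5 m:
83.5 × (1.70/16.5)² = 83.5 × 0.01062 = 0.8868 mR/h.
Stay time = 0.0688 mR ÷ 0.8868 mR/h = 0.07758 h.

0.0776 h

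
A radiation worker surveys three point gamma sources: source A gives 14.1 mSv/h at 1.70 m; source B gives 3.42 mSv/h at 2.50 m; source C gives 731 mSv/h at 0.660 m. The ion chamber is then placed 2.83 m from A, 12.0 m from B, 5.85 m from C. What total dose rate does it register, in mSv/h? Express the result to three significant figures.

By superposition, sum each source's inverse-square contribution:
A: 14.1 × (1.70/2.83)² = 5.088 mSv/h
B: 3.42 × (2.50/12.0)² = 0.1484 mSv/h
C: 731 × (0.660/5.85)² = 9.305 mSv/h
Total = 5.088 + 0.1484 + 9.305 = 14.54 mSv/h.

14.5 mSv/h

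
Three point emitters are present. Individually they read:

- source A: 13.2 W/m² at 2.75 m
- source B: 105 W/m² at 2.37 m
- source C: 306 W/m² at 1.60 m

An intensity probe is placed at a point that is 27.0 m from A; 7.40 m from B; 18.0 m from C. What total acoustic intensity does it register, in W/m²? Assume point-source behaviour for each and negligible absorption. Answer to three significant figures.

13.3 W/m²

Each source contributes Iᵢ·(dᵢ/rᵢ)²; contributions add.
A: 13.2 × (2.75/27.0)² = 0.1369 W/m²
B: 105 × (2.37/7.40)² = 10.77 W/m²
C: 306 × (1.60/18.0)² = 2.418 W/m²
Total = 0.1369 + 10.77 + 2.418 = 13.32 W/m².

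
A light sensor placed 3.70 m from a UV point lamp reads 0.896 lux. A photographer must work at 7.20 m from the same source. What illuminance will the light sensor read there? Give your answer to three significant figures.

By the inverse-square law, scaling from 3.70 m to 7.20 m:
(3.70/7.20)² = 0.2641, so 0.896 × 0.2641 = 0.2366 lux.

0.237 lux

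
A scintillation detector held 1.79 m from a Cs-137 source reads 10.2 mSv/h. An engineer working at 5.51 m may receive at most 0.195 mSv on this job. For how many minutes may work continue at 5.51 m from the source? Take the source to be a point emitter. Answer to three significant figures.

10.9 min

Using I₁d₁² = I₂d₂², rate at 5.51 m:
10.2 × (1.79/5.51)² = 10.2 × 0.1055 = 1.076 mSv/h.
Stay time = 0.195 mSv ÷ 1.076 mSv/h = 0.1812 h = 10.87 min.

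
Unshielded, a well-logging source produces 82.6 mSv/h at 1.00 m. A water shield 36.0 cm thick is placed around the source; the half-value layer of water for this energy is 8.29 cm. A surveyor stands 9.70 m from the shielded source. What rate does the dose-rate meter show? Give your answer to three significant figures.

0.0433 mSv/h

Distance alone: (1.00/9.70)² = 0.01063, so 82.6 × 0.01063 = 0.8780 mSv/h.
Shield: 36.0/8.29 = 4.343 half-value layers → attenuation 2^(−4.343) = 0.04928.
Combined: 0.8780 × 0.04928 = 0.04327 mSv/h.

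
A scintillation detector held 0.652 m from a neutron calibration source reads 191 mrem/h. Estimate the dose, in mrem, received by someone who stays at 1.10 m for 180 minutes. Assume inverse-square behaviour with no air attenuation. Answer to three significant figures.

Applying the 1/r² law, rate at 1.10 m:
191 × (0.652/1.10)² = 191 × 0.3513 = 67.10 mrem/h.
Dose = rate × time = 67.10 mrem/h × 3.000 h = 201.3 mrem.

201 mrem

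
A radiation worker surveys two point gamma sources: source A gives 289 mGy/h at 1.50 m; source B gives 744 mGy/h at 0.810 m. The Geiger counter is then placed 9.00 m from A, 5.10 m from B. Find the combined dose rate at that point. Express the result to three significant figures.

26.8 mGy/h

By superposition, sum each source's inverse-square contribution:
A: 289 × (1.50/9.00)² = 8.028 mGy/h
B: 744 × (0.810/5.10)² = 18.77 mGy/h
Total = 8.028 + 18.77 = 26.80 mGy/h.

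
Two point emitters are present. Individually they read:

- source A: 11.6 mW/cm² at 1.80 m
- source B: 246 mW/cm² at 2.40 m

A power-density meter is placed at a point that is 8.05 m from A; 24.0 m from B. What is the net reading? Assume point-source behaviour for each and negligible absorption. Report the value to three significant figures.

Each source contributes Iᵢ·(dᵢ/rᵢ)²; contributions add.
A: 11.6 × (1.80/8.05)² = 0.5800 mW/cm²
B: 246 × (2.40/24.0)² = 2.460 mW/cm²
Total = 0.5800 + 2.460 = 3.040 mW/cm².

3.04 mW/cm²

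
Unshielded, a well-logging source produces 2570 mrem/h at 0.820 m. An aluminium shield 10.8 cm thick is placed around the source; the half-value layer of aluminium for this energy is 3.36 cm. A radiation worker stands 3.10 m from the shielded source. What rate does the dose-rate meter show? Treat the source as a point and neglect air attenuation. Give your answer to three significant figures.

Distance alone: (0.820/3.10)² = 0.06997, so 2570 × 0.06997 = 179.8 mrem/h.
Shield: 10.8/3.36 = 3.214 half-value layers → attenuation 2^(−3.214) = 0.1078.
Combined: 179.8 × 0.1078 = 19.38 mrem/h.

19.4 mrem/h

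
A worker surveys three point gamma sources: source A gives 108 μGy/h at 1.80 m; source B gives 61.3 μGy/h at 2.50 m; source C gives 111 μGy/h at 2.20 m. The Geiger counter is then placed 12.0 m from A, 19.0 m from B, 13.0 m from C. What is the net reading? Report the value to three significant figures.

6.67 μGy/h

Each source contributes Iᵢ·(dᵢ/rᵢ)²; contributions add.
A: 108 × (1.80/12.0)² = 2.430 μGy/h
B: 61.3 × (2.50/19.0)² = 1.061 μGy/h
C: 111 × (2.20/13.0)² = 3.179 μGy/h
Total = 2.430 + 1.061 + 3.179 = 6.670 μGy/h.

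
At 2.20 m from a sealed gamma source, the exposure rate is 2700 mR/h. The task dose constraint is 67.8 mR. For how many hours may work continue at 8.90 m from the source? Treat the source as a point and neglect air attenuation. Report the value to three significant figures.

Since intensity falls as 1/r², rate at 8.90 m:
(2.20/8.90)² = 0.06110, so 2700 × 0.06110 = 165.0 mR/h.
Stay time = 67.8 mR ÷ 165.0 mR/h = 0.4109 h.

0.411 h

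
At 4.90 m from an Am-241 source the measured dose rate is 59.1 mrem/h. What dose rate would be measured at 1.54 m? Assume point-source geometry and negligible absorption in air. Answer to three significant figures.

598 mrem/h

Applying the 1/r² law, scaling from 4.90 m to 1.54 m:
(4.90/1.54)² = 10.12, so 59.1 × 10.12 = 598.1 mrem/h.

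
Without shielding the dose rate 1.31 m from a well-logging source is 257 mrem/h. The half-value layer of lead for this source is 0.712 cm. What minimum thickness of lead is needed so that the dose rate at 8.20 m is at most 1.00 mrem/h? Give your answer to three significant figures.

At 8.20 m, distance alone gives 257 × (1.31/8.20)² = 257 × 0.02552 = 6.559 mrem/h.
Further attenuation needed: 6.559/1.00 = 6.559.
n = log₂(6.559) = 2.713 half-value layers.
Thickness = 2.713 × 0.712 cm = 1.932 cm.

1.93 cm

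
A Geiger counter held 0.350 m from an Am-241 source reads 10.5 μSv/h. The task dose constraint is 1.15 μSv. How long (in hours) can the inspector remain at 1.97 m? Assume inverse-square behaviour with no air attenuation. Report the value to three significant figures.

Applying the 1/r² law, rate at 1.97 m:
10.5 × (0.350/1.97)² = 10.5 × 0.03156 = 0.3314 μSv/h.
Stay time = 1.15 μSv ÷ 0.3314 μSv/h = 3.470 h.

3.47 h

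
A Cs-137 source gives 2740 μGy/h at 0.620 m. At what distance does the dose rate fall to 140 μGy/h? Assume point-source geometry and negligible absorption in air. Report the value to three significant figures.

2.74 m

Intensity scales as (d₁/d₂)², so d₂ = d₁·√(I₁/I₂).
I₁/I₂ = 2740/140 = 19.57, so d₂ = 0.620 × √19.57 = 2.743 m.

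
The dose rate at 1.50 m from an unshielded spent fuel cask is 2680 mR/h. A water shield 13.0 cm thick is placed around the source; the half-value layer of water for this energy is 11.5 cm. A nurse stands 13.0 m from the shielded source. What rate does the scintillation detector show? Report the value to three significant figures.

16.3 mR/h

Distance alone: (1.50/13.0)² = 0.01331, so 2680 × 0.01331 = 35.67 mR/h.
Shield: 13.0/11.5 = 1.130 half-value layers → attenuation 2^(−1.130) = 0.4569.
Combined: 35.67 × 0.4569 = 16.30 mR/h.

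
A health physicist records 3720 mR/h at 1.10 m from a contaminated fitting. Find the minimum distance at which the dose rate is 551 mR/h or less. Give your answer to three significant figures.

Using I₁d₁² = I₂d₂², d₂ = d₁·√(I₁/I₂).
I₁/I₂ = 3720/551 = 6.751, so d₂ = 1.10 × √6.751 = 2.858 m.

2.86 m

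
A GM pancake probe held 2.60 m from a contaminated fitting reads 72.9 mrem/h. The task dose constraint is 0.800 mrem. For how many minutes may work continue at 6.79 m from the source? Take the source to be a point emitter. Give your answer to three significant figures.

4.49 min

Using I₁d₁² = I₂d₂², rate at 6.79 m:
72.9 × (2.60/6.79)² = 72.9 × 0.1466 = 10.69 mrem/h.
Stay time = 0.800 mrem ÷ 10.69 mrem/h = 0.07484 h = 4.490 min.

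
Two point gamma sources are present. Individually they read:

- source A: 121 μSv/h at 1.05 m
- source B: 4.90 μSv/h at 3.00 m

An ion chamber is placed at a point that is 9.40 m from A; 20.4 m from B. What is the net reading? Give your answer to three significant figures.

Each source contributes Iᵢ·(dᵢ/rᵢ)²; contributions add.
A: 121 × (1.05/9.40)² = 1.510 μSv/h
B: 4.90 × (3.00/20.4)² = 0.1060 μSv/h
Total = 1.510 + 0.1060 = 1.616 μSv/h.

1.62 μSv/h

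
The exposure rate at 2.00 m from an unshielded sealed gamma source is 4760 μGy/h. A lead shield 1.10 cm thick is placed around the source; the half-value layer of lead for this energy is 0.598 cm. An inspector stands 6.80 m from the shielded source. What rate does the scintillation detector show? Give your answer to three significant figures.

115 μGy/h

Distance alone: (2.00/6.80)² = 0.08651, so 4760 × 0.08651 = 411.8 μGy/h.
Shield: 1.10/0.598 = 1.839 half-value layers → attenuation 2^(−1.839) = 0.2795.
Combined: 411.8 × 0.2795 = 115.1 μGy/h.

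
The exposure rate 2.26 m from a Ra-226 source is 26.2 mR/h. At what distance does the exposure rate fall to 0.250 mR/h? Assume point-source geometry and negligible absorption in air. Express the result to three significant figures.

23.1 m

By the inverse-square law, d₂ = d₁·√(I₁/I₂).
I₁/I₂ = 26.2/0.250 = 104.8, so d₂ = 2.26 × √104.8 = 23.14 m.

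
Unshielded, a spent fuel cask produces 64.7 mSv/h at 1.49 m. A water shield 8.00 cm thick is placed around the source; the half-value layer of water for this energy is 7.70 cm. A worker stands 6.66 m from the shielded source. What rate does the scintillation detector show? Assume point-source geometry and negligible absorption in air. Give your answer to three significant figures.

1.58 mSv/h

Distance alone: (1.49/6.66)² = 0.05005, so 64.7 × 0.05005 = 3.238 mSv/h.
Shield: 8.00/7.70 = 1.039 half-value layers → attenuation 2^(−1.039) = 0.4867.
Combined: 3.238 × 0.4867 = 1.576 mSv/h.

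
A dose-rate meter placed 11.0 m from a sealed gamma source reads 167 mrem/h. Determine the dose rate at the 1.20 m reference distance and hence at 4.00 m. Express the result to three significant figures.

14000 mrem/h; 1260 mrem/h

Intensity scales as (d₁/d₂)², so
At 1.20 m: (11.0/1.20)² = 84.03, so 167 × 84.03 = 14030 mrem/h
At 4.00 m: 14030 × (1.20/4.00)² = 14030 × 0.09000 = 1263 mrem/h.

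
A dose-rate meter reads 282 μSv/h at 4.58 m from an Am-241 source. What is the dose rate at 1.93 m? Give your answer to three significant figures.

Applying the 1/r² law, the rate at 1.93 m is
(4.58/1.93)² = 5.631, so 282 × 5.631 = 1588 μSv/h.

1590 μSv/h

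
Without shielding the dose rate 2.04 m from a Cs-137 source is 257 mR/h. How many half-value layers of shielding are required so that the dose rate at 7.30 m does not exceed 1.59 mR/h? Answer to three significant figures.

At 7.30 m, distance alone gives 257 × (2.04/7.30)² = 257 × 0.07809 = 20.07 mR/h.
Further attenuation needed: 20.07/1.59 = 12.62.
n = log₂(12.62) = 3.658 half-value layers.

3.66 half-value layers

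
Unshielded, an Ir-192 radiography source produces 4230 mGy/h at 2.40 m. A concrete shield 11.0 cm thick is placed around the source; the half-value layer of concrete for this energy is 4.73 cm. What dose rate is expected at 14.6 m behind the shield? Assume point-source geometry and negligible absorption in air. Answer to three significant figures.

Distance alone: 4230 × (2.40/14.6)² = 4230 × 0.02702 = 114.3 mGy/h.
Shield: 11.0/4.73 = 2.326 half-value layers → attenuation 2^(−2.326) = 0.1994.
Combined: 114.3 × 0.1994 = 22.79 mGy/h.

22.8 mGy/h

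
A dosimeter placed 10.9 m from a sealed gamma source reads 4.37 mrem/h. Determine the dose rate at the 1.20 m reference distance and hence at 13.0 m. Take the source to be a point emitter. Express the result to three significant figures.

Since intensity falls as 1/r²,
At 1.20 m: 4.37 × (10.9/1.20)² = 4.37 × 82.51 = 360.6 mrem/h
At 13.0 m: 360.6 × (1.20/13.0)² = 360.6 × 0.008521 = 3.073 mrem/h.

361 mrem/h; 3.07 mrem/h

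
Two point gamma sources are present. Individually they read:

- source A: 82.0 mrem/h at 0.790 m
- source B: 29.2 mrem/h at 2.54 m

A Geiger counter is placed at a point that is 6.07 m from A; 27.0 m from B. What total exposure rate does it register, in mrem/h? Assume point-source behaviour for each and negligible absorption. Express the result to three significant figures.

Each source contributes Iᵢ·(dᵢ/rᵢ)²; contributions add.
A: 82.0 × (0.790/6.07)² = 1.389 mrem/h
B: 29.2 × (2.54/27.0)² = 0.2584 mrem/h
Total = 1.389 + 0.2584 = 1.647 mrem/h.

1.65 mrem/h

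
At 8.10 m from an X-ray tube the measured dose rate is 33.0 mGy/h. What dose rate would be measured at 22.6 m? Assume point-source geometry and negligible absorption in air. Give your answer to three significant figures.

Intensity scales as (d₁/d₂)², so scaling from 8.10 m to 22.6 m:
(8.10/22.6)² = 0.1285, so 33.0 × 0.1285 = 4.240 mGy/h.

4.24 mGy/h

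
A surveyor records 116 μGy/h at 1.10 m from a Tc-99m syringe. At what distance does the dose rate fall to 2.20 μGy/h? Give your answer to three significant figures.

7.99 m

By the inverse-square law, d₂ = d₁·√(I₁/I₂).
I₁/I₂ = 116/2.20 = 52.73, so d₂ = 1.10 × √52.73 = 7.988 m.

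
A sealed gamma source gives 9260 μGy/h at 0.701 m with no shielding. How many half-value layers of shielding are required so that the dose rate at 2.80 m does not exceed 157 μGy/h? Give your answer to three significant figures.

At 2.80 m, distance alone gives (0.701/2.80)² = 0.06268, so 9260 × 0.06268 = 580.4 μGy/h.
Further attenuation needed: 580.4/157 = 3.697.
n = log₂(3.697) = 1.886 half-value layers.

1.89 half-value layers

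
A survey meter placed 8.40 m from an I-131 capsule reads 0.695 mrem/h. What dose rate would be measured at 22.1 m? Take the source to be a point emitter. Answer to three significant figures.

0.100 mrem/h

Intensity scales as (d₁/d₂)², so scaling from 8.40 m to 22.1 m:
0.695 × (8.40/22.1)² = 0.695 × 0.1445 = 0.1004 mrem/h.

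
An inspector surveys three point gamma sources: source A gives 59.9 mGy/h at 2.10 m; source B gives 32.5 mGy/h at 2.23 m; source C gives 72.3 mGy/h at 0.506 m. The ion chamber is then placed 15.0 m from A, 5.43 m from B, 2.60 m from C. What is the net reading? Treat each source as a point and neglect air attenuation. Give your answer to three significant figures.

By superposition, sum each source's inverse-square contribution:
A: 59.9 × (2.10/15.0)² = 1.174 mGy/h
B: 32.5 × (2.23/5.43)² = 5.481 mGy/h
C: 72.3 × (0.506/2.60)² = 2.738 mGy/h
Total = 1.174 + 5.481 + 2.738 = 9.393 mGy/h.

9.39 mGy/h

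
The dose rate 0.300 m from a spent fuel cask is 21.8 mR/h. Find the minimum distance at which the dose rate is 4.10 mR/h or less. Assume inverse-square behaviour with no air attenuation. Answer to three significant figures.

0.692 m

Since intensity falls as 1/r², d₂ = d₁·√(I₁/I₂).
I₁/I₂ = 21.8/4.10 = 5.317, so d₂ = 0.300 × √5.317 = 0.6918 m.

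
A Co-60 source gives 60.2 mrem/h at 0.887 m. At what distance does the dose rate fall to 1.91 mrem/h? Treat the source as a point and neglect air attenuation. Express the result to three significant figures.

4.98 m

Since intensity falls as 1/r², d₂ = d₁·√(I₁/I₂).
I₁/I₂ = 60.2/1.91 = 31.52, so d₂ = 0.887 × √31.52 = 4.980 m.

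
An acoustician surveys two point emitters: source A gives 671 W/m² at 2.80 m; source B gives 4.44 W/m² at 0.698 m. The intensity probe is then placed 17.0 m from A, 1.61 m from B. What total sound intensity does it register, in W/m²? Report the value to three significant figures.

19.0 W/m²

Each source contributes Iᵢ·(dᵢ/rᵢ)²; contributions add.
A: 671 × (2.80/17.0)² = 18.20 W/m²
B: 4.44 × (0.698/1.61)² = 0.8345 W/m²
Total = 18.20 + 0.8345 = 19.03 W/m².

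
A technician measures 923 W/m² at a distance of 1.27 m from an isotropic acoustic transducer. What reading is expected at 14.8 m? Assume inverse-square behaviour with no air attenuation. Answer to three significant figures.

Since intensity falls as 1/r², the rate at 14.8 m is
923 × (1.27/14.8)² = 923 × 0.007363 = 6.796 W/m².

6.80 W/m²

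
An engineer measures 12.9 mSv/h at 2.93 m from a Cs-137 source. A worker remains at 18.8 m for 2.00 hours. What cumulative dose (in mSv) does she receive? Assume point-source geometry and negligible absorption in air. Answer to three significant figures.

By the inverse-square law, rate at 18.8 m:
(2.93/18.8)² = 0.02429, so 12.9 × 0.02429 = 0.3133 mSv/h.
Dose = rate × time = 0.3133 mSv/h × 2.000 h = 0.6266 mSv.

0.627 mSv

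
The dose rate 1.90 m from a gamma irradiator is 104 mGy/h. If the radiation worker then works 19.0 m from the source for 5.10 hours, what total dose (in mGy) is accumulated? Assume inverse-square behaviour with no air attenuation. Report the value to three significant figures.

Intensity scales as (d₁/d₂)², so rate at 19.0 m:
(1.90/19.0)² = 0.01000, so 104 × 0.01000 = 1.040 mGy/h.
Dose = rate × time = 1.040 mGy/h × 5.100 h = 5.304 mGy.

5.30 mGy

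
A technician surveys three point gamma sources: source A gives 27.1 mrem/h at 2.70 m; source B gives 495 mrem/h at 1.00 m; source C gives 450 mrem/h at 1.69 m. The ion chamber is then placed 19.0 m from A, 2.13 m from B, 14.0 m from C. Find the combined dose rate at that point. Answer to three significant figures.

116 mrem/h

Each source contributes Iᵢ·(dᵢ/rᵢ)²; contributions add.
A: 27.1 × (2.70/19.0)² = 0.5473 mrem/h
B: 495 × (1.00/2.13)² = 109.1 mrem/h
C: 450 × (1.69/14.0)² = 6.557 mrem/h
Total = 0.5473 + 109.1 + 6.557 = 116.2 mrem/h.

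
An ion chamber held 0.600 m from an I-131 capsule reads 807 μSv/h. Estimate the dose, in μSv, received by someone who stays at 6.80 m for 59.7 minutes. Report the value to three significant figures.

6.25 μSv

Applying the 1/r² law, rate at 6.80 m:
807 × (0.600/6.80)² = 807 × 0.007785 = 6.282 μSv/h.
Dose = rate × time = 6.282 μSv/h × 0.9950 h = 6.251 μSv.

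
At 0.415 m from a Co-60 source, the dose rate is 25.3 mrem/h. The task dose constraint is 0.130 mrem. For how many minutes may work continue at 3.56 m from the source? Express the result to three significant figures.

Using I₁d₁² = I₂d₂², rate at 3.56 m:
(0.415/3.56)² = 0.01359, so 25.3 × 0.01359 = 0.3438 mrem/h.
Stay time = 0.130 mrem ÷ 0.3438 mrem/h = 0.3781 h = 22.69 min.

22.7 min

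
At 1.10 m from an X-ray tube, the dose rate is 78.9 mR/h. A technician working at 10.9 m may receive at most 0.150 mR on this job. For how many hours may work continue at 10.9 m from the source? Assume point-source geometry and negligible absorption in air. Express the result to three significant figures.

0.187 h

By the inverse-square law, rate at 10.9 m:
(1.10/10.9)² = 0.01018, so 78.9 × 0.01018 = 0.8032 mR/h.
Stay time = 0.150 mR ÷ 0.8032 mR/h = 0.1868 h.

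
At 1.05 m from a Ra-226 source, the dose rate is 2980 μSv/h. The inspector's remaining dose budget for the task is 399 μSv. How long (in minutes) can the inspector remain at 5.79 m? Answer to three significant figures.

Intensity scales as (d₁/d₂)², so rate at 5.79 m:
(1.05/5.79)² = 0.03289, so 2980 × 0.03289 = 98.01 μSv/h.
Stay time = 399 μSv ÷ 98.01 μSv/h = 4.071 h = 244.3 min.

244 min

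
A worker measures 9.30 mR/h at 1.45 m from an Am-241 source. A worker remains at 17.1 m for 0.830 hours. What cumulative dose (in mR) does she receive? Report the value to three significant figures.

0.0555 mR

Since intensity falls as 1/r², rate at 17.1 m:
9.30 × (1.45/17.1)² = 9.30 × 0.007190 = 0.06687 mR/h.
Dose = rate × time = 0.06687 mR/h × 0.8300 h = 0.05550 mR.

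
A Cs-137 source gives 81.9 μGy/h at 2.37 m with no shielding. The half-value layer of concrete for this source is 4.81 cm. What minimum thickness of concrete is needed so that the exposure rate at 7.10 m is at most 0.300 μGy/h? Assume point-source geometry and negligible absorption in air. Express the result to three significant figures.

At 7.10 m, distance alone gives 81.9 × (2.37/7.10)² = 81.9 × 0.1114 = 9.124 μGy/h.
Further attenuation needed: 9.124/0.300 = 30.41.
n = log₂(30.41) = 4.926 half-value layers.
Thickness = 4.926 × 4.81 cm = 23.69 cm.

23.7 cm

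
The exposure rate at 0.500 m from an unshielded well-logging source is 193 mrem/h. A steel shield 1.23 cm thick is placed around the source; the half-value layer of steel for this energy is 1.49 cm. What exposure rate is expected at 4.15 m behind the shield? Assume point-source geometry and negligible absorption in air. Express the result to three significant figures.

1.58 mrem/h

Distance alone: 193 × (0.500/4.15)² = 193 × 0.01452 = 2.802 mrem/h.
Shield: 1.23/1.49 = 0.8255 half-value layers → attenuation 2^(−0.8255) = 0.5643.
Combined: 2.802 × 0.5643 = 1.581 mrem/h.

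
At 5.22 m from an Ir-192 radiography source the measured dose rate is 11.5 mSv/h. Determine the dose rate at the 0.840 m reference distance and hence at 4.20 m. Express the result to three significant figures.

Applying the 1/r² law,
At 0.840 m: 11.5 × (5.22/0.840)² = 11.5 × 38.62 = 444.1 mSv/h
At 4.20 m: (0.840/4.20)² = 0.04000, so 444.1 × 0.04000 = 17.76 mSv/h.

444 mSv/h; 17.8 mSv/h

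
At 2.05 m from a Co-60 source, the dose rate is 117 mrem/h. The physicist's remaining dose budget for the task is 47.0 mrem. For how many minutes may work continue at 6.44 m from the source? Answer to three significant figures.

238 min

By the inverse-square law, rate at 6.44 m:
(2.05/6.44)² = 0.1013, so 117 × 0.1013 = 11.85 mrem/h.
Stay time = 47.0 mrem ÷ 11.85 mrem/h = 3.966 h = 238.0 min.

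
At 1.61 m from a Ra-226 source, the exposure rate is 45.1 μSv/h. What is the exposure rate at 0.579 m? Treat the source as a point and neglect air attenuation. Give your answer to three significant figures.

Since intensity falls as 1/r², the rate at 0.579 m is
45.1 × (1.61/0.579)² = 45.1 × 7.732 = 348.7 μSv/h.

349 μSv/h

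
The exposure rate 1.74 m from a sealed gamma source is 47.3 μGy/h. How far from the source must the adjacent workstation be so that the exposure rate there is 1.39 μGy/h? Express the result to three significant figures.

10.2 m

Since intensity falls as 1/r², d₂ = d₁·√(I₁/I₂).
I₁/I₂ = 47.3/1.39 = 34.03, so d₂ = 1.74 × √34.03 = 10.15 m.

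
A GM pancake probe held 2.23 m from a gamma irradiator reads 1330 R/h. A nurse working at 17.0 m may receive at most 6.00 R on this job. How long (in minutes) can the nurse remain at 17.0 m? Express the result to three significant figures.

15.7 min

Since intensity falls as 1/r², rate at 17.0 m:
1330 × (2.23/17.0)² = 1330 × 0.01721 = 22.89 R/h.
Stay time = 6.00 R ÷ 22.89 R/h = 0.2621 h = 15.73 min.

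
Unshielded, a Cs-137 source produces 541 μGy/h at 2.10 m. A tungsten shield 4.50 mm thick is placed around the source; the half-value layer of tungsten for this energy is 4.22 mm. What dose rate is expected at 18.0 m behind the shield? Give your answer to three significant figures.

Distance alone: (2.10/18.0)² = 0.01361, so 541 × 0.01361 = 7.363 μGy/h.
Shield: 4.50/4.22 = 1.066 half-value layers → attenuation 2^(−1.066) = 0.4776.
Combined: 7.363 × 0.4776 = 3.517 μGy/h.

3.52 μGy/h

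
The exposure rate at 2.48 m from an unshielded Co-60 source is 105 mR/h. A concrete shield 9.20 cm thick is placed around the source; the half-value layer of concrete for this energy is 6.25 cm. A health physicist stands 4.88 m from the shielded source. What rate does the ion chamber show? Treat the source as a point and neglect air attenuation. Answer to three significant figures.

9.78 mR/h

Distance alone: 105 × (2.48/4.88)² = 105 × 0.2583 = 27.12 mR/h.
Shield: 9.20/6.25 = 1.472 half-value layers → attenuation 2^(−1.472) = 0.3605.
Combined: 27.12 × 0.3605 = 9.777 mR/h.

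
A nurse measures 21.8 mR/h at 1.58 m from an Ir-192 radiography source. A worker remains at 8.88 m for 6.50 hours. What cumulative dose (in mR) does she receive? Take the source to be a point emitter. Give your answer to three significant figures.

By the inverse-square law, rate at 8.88 m:
(1.58/8.88)² = 0.03166, so 21.8 × 0.03166 = 0.6902 mR/h.
Dose = rate × time = 0.6902 mR/h × 6.500 h = 4.486 mR.

4.49 mR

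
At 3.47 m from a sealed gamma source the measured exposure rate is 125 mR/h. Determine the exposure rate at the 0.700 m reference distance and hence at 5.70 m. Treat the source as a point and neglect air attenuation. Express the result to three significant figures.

Applying the 1/r² law,
At 0.700 m: (3.47/0.700)² = 24.57, so 125 × 24.57 = 3071 mR/h
At 5.70 m: (0.700/5.70)² = 0.01508, so 3071 × 0.01508 = 46.31 mR/h.

3070 mR/h; 46.3 mR/h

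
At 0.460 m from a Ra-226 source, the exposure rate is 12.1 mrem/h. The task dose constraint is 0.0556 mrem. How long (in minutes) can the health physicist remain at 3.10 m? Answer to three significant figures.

12.5 min

Using I₁d₁² = I₂d₂², rate at 3.10 m:
12.1 × (0.460/3.10)² = 12.1 × 0.02202 = 0.2664 mrem/h.
Stay time = 0.0556 mrem ÷ 0.2664 mrem/h = 0.2087 h = 12.52 min.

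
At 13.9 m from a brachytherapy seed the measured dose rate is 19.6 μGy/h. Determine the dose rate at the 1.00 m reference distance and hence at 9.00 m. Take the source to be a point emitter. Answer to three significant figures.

Since intensity falls as 1/r²,
At 1.00 m: (13.9/1.00)² = 193.2, so 19.6 × 193.2 = 3787 μGy/h
At 9.00 m: 3787 × (1.00/9.00)² = 3787 × 0.01235 = 46.77 μGy/h.

3790 μGy/h; 46.8 μGy/h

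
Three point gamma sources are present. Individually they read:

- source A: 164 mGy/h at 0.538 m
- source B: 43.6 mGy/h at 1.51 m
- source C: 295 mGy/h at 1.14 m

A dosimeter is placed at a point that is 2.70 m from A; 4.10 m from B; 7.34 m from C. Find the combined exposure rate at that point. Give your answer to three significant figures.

Each source contributes Iᵢ·(dᵢ/rᵢ)²; contributions add.
A: 164 × (0.538/2.70)² = 6.511 mGy/h
B: 43.6 × (1.51/4.10)² = 5.914 mGy/h
C: 295 × (1.14/7.34)² = 7.116 mGy/h
Total = 6.511 + 5.914 + 7.116 = 19.54 mGy/h.

19.5 mGy/h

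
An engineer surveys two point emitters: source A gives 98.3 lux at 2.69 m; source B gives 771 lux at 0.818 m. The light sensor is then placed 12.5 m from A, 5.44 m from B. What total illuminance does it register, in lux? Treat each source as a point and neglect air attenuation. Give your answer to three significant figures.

Each source contributes Iᵢ·(dᵢ/rᵢ)²; contributions add.
A: 98.3 × (2.69/12.5)² = 4.552 lux
B: 771 × (0.818/5.44)² = 17.43 lux
Total = 4.552 + 17.43 = 21.98 lux.

22.0 lux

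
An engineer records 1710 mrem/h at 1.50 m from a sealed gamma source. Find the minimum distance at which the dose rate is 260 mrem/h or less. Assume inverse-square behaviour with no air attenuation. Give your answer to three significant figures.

3.85 m

By the inverse-square law, d₂ = d₁·√(I₁/I₂).
I₁/I₂ = 1710/260 = 6.577, so d₂ = 1.50 × √6.577 = 3.847 m.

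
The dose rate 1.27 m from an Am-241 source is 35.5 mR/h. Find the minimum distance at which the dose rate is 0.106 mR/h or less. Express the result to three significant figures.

23.2 m

Intensity scales as (d₁/d₂)², so d₂ = d₁·√(I₁/I₂).
I₁/I₂ = 35.5/0.106 = 334.9, so d₂ = 1.27 × √334.9 = 23.24 m.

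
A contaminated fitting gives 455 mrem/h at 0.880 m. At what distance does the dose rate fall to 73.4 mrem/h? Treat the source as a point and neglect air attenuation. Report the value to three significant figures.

Using I₁d₁² = I₂d₂², d₂ = d₁·√(I₁/I₂).
I₁/I₂ = 455/73.4 = 6.199, so d₂ = 0.880 × √6.199 = 2.191 m.

2.19 m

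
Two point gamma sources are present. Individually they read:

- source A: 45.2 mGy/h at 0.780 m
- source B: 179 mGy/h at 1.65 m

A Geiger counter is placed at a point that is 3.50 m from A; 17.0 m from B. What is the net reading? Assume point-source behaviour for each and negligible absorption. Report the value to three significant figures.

Each source contributes Iᵢ·(dᵢ/rᵢ)²; contributions add.
A: 45.2 × (0.780/3.50)² = 2.245 mGy/h
B: 179 × (1.65/17.0)² = 1.686 mGy/h
Total = 2.245 + 1.686 = 3.931 mGy/h.

3.93 mGy/h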